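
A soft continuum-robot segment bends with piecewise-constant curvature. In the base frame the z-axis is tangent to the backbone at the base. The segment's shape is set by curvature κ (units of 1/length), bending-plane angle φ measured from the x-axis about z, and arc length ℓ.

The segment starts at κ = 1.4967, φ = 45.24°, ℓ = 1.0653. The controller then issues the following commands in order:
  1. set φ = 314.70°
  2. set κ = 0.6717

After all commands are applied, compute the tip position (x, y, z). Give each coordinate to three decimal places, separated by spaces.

initial: κ=1.4967, φ=45.24°, ℓ=1.0653
cmd 1: set φ=314.70° → (κ,φ,ℓ)=(1.4967,314.70°,1.0653) → tip=(0.4811,-0.4861,0.6679)
cmd 2: set κ=0.6717 → (κ,φ,ℓ)=(0.6717,314.70°,1.0653) → tip=(0.2568,-0.2596,0.9767)

0.257 -0.260 0.977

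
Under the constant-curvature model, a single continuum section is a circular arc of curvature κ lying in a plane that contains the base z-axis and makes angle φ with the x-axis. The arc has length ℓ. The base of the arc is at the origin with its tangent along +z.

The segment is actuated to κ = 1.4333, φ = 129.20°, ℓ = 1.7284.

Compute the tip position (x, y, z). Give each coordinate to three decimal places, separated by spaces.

-0.788 0.966 0.430

θ = κ·ℓ = 1.4333 × 1.7284 = 2.47732 rad
ρ = (1 − cos θ)/κ = (1 − -0.78736)/1.4333 = 1.24703
z = sin θ / κ = 0.61649/1.4333 = 0.43012
x = ρ cos φ = 1.24703 × cos(129.20°) = -0.78816
y = ρ sin φ = 1.24703 × sin(129.20°) = 0.96638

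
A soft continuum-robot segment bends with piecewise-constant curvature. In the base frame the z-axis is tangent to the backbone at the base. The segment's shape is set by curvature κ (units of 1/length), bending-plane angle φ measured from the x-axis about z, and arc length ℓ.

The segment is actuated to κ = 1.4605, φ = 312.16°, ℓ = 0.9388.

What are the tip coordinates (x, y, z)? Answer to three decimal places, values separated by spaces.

0.368 -0.407 0.671

θ = κ·ℓ = 1.4605 × 0.9388 = 1.37112 rad
ρ = (1 − cos θ)/κ = (1 − 0.19835)/1.4605 = 0.54888
z = sin θ / κ = 0.98013/1.4605 = 0.67109
x = ρ cos φ = 0.54888 × cos(312.16°) = 0.36841
y = ρ sin φ = 0.54888 × sin(312.16°) = -0.40687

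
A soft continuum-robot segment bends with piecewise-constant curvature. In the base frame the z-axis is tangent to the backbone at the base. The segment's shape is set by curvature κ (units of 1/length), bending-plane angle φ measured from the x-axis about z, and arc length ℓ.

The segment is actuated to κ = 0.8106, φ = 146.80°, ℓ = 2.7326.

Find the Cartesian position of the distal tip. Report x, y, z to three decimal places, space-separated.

-1.652 1.081 0.986

θ = κ·ℓ = 0.8106 × 2.7326 = 2.21505 rad
ρ = (1 − cos θ)/κ = (1 − -0.60060)/0.8106 = 1.97458
z = sin θ / κ = 0.79955/0.8106 = 0.98637
x = ρ cos φ = 1.97458 × cos(146.80°) = -1.65226
y = ρ sin φ = 1.97458 × sin(146.80°) = 1.08121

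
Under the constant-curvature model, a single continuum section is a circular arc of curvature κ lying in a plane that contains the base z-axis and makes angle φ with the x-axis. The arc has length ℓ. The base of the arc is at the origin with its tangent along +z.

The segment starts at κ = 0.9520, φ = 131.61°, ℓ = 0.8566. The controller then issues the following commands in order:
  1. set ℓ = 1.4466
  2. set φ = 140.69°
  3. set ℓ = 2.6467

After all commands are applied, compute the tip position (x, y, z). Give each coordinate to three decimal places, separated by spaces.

-1.473 1.206 0.612

initial: κ=0.9520, φ=131.61°, ℓ=0.8566
cmd 1: set ℓ=1.4466 → (κ,φ,ℓ)=(0.9520,131.61°,1.4466) → tip=(-0.5633,0.6343,1.0308)
cmd 2: set φ=140.69° → (κ,φ,ℓ)=(0.9520,140.69°,1.4466) → tip=(-0.6563,0.5374,1.0308)
cmd 3: set ℓ=2.6467 → (κ,φ,ℓ)=(0.9520,140.69°,2.6467) → tip=(-1.4733,1.2063,0.6120)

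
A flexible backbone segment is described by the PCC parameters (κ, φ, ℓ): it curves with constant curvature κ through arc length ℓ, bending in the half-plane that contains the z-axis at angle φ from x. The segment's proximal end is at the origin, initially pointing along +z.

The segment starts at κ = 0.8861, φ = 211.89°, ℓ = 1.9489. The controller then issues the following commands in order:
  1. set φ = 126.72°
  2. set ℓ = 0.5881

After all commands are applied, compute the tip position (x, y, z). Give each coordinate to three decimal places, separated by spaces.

-0.090 0.120 0.562

initial: κ=0.8861, φ=211.89°, ℓ=1.9489
cmd 1: set φ=126.72° → (κ,φ,ℓ)=(0.8861,126.72°,1.9489) → tip=(-0.7797,1.0453,1.1148)
cmd 2: set ℓ=0.5881 → (κ,φ,ℓ)=(0.8861,126.72°,0.5881) → tip=(-0.0896,0.1201,0.5618)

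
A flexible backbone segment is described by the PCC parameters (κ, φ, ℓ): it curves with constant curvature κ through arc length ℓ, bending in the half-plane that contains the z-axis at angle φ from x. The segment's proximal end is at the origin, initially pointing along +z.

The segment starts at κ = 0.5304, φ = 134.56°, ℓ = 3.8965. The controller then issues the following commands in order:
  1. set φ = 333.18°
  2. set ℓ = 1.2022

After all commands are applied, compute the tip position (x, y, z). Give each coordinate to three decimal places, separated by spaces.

0.331 -0.167 1.122

initial: κ=0.5304, φ=134.56°, ℓ=3.8965
cmd 1: set φ=333.18° → (κ,φ,ℓ)=(0.5304,333.18°,3.8965) → tip=(2.4832,-1.2554,1.6583)
cmd 2: set ℓ=1.2022 → (κ,φ,ℓ)=(0.5304,333.18°,1.2022) → tip=(0.3306,-0.1672,1.1224)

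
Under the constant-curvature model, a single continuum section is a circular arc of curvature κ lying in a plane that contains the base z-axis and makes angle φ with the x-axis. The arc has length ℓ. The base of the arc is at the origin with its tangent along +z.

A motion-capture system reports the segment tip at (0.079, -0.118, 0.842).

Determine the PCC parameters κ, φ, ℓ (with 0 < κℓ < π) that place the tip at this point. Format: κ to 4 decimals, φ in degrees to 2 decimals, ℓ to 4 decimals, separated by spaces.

0.3895 303.80 0.8579

ρ = √(x²+y²) = √(0.079² + -0.118²) = 0.14200
φ = atan2(y, x) mod 360° = atan2(-0.118, 0.079) = 303.8020°
|p|² = ρ² + z² = 0.14200² + 0.842² = 0.72913
κ = 2ρ / |p|² = 2×0.14200 / 0.72913 = 0.38952
θ = 2·atan2(ρ, z) = 2·atan2(0.14200, 0.842) = 0.33416 rad
ℓ = θ/κ = 0.33416/0.38952 = 0.85788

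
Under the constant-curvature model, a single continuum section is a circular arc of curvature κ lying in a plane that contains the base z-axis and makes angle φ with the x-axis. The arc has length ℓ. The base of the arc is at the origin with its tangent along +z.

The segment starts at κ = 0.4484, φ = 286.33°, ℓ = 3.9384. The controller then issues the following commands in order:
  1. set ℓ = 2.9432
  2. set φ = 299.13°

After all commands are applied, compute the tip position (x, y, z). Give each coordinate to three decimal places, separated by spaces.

initial: κ=0.4484, φ=286.33°, ℓ=3.9384
cmd 1: set ℓ=2.9432 → (κ,φ,ℓ)=(0.4484,286.33°,2.9432) → tip=(0.4713,-1.6085,2.1602)
cmd 2: set φ=299.13° → (κ,φ,ℓ)=(0.4484,299.13°,2.9432) → tip=(0.8159,-1.4641,2.1602)

0.816 -1.464 2.160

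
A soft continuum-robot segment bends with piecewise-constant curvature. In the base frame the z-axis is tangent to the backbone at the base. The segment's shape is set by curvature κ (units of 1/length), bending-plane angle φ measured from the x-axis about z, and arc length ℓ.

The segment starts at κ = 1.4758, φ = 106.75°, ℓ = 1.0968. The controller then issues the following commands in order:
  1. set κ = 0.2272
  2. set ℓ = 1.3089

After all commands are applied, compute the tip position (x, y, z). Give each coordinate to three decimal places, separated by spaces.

initial: κ=1.4758, φ=106.75°, ℓ=1.0968
cmd 1: set κ=0.2272 → (κ,φ,ℓ)=(0.2272,106.75°,1.0968) → tip=(-0.0392,0.1302,1.0855)
cmd 2: set ℓ=1.3089 → (κ,φ,ℓ)=(0.2272,106.75°,1.3089) → tip=(-0.0557,0.1850,1.2897)

-0.056 0.185 1.290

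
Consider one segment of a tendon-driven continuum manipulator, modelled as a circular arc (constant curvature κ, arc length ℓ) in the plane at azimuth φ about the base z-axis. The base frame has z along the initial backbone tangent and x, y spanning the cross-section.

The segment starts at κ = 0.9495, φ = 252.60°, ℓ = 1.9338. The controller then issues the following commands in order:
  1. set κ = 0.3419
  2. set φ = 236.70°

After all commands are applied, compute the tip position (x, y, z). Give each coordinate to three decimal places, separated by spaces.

-0.338 -0.515 1.796

initial: κ=0.9495, φ=252.60°, ℓ=1.9338
cmd 1: set κ=0.3419 → (κ,φ,ℓ)=(0.3419,252.60°,1.9338) → tip=(-0.1843,-0.5881,1.7960)
cmd 2: set φ=236.70° → (κ,φ,ℓ)=(0.3419,236.70°,1.9338) → tip=(-0.3384,-0.5151,1.7960)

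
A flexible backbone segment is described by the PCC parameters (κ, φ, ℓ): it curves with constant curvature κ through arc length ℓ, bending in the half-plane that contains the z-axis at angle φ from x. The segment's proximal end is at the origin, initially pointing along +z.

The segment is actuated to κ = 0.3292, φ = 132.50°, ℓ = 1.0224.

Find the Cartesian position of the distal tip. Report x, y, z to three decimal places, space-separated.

-0.115 0.126 1.003

θ = κ·ℓ = 0.3292 × 1.0224 = 0.33657 rad
ρ = (1 − cos θ)/κ = (1 − 0.94389)/0.3292 = 0.17044
z = sin θ / κ = 0.33026/0.3292 = 1.00321
x = ρ cos φ = 0.17044 × cos(132.50°) = -0.11515
y = ρ sin φ = 0.17044 × sin(132.50°) = 0.12566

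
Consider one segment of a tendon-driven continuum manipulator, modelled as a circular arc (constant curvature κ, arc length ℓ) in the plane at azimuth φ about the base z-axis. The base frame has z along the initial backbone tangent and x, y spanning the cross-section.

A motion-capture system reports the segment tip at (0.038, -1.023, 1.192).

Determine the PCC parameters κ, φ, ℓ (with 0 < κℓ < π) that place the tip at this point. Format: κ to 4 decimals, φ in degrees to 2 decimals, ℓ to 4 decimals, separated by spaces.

0.8293 272.13 1.7113

ρ = √(x²+y²) = √(0.038² + -1.023²) = 1.02371
φ = atan2(y, x) mod 360° = atan2(-1.023, 0.038) = 272.1273°
|p|² = ρ² + z² = 1.02371² + 1.192² = 2.46884
κ = 2ρ / |p|² = 2×1.02371 / 2.46884 = 0.82930
θ = 2·atan2(ρ, z) = 2·atan2(1.02371, 1.192) = 1.41918 rad
ℓ = θ/κ = 1.41918/0.82930 = 1.71129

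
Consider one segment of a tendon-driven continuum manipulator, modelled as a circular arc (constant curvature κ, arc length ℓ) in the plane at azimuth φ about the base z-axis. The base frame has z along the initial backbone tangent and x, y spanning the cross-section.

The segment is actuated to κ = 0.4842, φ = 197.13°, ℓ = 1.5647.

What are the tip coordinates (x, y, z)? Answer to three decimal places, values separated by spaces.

θ = κ·ℓ = 0.4842 × 1.5647 = 0.75763 rad
ρ = (1 − cos θ)/κ = (1 − 0.72647)/0.4842 = 0.56491
z = sin θ / κ = 0.68720/0.4842 = 1.41925
x = ρ cos φ = 0.56491 × cos(197.13°) = -0.53985
y = ρ sin φ = 0.56491 × sin(197.13°) = -0.16639

-0.540 -0.166 1.419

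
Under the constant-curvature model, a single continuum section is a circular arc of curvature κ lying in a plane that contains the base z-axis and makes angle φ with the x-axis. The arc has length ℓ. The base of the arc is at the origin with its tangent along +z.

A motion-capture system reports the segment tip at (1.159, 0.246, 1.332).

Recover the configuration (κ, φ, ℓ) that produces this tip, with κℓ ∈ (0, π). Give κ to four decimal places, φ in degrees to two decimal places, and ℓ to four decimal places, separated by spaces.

ρ = √(x²+y²) = √(1.159² + 0.246²) = 1.18482
φ = atan2(y, x) mod 360° = atan2(0.246, 1.159) = 11.9833°
|p|² = ρ² + z² = 1.18482² + 1.332² = 3.17802
κ = 2ρ / |p|² = 2×1.18482 / 3.17802 = 0.74563
θ = 2·atan2(ρ, z) = 2·atan2(1.18482, 1.332) = 1.45397 rad
ℓ = θ/κ = 1.45397/0.74563 = 1.94998

0.7456 11.98 1.9500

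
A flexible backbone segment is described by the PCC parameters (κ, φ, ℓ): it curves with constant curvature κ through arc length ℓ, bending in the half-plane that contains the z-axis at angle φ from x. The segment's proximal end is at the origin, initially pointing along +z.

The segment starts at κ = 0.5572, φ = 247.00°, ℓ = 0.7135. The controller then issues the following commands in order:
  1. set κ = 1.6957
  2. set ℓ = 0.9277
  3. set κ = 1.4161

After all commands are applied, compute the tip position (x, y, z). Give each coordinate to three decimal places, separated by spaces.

initial: κ=0.5572, φ=247.00°, ℓ=0.7135
cmd 1: set κ=1.6957 → (κ,φ,ℓ)=(1.6957,247.00°,0.7135) → tip=(-0.1491,-0.3512,0.5517)
cmd 2: set ℓ=0.9277 → (κ,φ,ℓ)=(1.6957,247.00°,0.9277) → tip=(-0.2310,-0.5441,0.5897)
cmd 3: set κ=1.4161 → (κ,φ,ℓ)=(1.4161,247.00°,0.9277) → tip=(-0.2058,-0.4848,0.6830)

-0.206 -0.485 0.683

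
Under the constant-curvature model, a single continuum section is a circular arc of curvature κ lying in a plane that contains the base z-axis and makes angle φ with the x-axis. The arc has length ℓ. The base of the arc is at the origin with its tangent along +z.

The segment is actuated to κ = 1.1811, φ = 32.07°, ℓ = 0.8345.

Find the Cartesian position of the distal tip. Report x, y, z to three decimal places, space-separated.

θ = κ·ℓ = 1.1811 × 0.8345 = 0.98563 rad
ρ = (1 − cos θ)/κ = (1 − 0.55234)/1.1811 = 0.37902
z = sin θ / κ = 0.83362/1.1811 = 0.70580
x = ρ cos φ = 0.37902 × cos(32.07°) = 0.32118
y = ρ sin φ = 0.37902 × sin(32.07°) = 0.20124

0.321 0.201 0.706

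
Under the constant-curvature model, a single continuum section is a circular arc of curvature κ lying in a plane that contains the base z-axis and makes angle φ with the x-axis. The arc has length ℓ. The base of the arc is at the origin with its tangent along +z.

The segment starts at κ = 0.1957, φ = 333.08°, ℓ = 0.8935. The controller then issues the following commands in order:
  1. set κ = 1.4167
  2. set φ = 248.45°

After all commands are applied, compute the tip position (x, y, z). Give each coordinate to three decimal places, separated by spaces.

-0.181 -0.459 0.673

initial: κ=0.1957, φ=333.08°, ℓ=0.8935
cmd 1: set κ=1.4167 → (κ,φ,ℓ)=(1.4167,333.08°,0.8935) → tip=(0.4404,-0.2236,0.6733)
cmd 2: set φ=248.45° → (κ,φ,ℓ)=(1.4167,248.45°,0.8935) → tip=(-0.1814,-0.4594,0.6733)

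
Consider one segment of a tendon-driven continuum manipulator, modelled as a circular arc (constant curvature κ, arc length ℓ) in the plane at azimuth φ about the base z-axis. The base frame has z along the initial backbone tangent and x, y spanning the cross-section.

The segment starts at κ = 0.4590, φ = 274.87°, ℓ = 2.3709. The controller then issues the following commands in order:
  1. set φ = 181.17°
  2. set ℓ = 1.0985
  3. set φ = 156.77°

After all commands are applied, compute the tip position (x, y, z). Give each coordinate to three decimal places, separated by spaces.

initial: κ=0.4590, φ=274.87°, ℓ=2.3709
cmd 1: set φ=181.17° → (κ,φ,ℓ)=(0.4590,181.17°,2.3709) → tip=(-1.1674,-0.0238,1.9299)
cmd 2: set ℓ=1.0985 → (κ,φ,ℓ)=(0.4590,181.17°,1.0985) → tip=(-0.2711,-0.0055,1.0525)
cmd 3: set φ=156.77° → (κ,φ,ℓ)=(0.4590,156.77°,1.0985) → tip=(-0.2491,0.1069,1.0525)

-0.249 0.107 1.053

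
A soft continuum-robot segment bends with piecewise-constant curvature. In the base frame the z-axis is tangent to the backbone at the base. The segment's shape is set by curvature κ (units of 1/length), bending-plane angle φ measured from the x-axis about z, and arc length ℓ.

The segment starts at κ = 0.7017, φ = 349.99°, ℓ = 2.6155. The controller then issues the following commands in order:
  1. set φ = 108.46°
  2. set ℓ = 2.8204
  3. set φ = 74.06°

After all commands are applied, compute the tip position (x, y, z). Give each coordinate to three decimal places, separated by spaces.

0.547 1.914 1.308

initial: κ=0.7017, φ=349.99°, ℓ=2.6155
cmd 1: set φ=108.46° → (κ,φ,ℓ)=(0.7017,108.46°,2.6155) → tip=(-0.5692,1.7052,1.3755)
cmd 2: set ℓ=2.8204 → (κ,φ,ℓ)=(0.7017,108.46°,2.8204) → tip=(-0.6304,1.8885,1.3080)
cmd 3: set φ=74.06° → (κ,φ,ℓ)=(0.7017,74.06°,2.8204) → tip=(0.5468,1.9144,1.3080)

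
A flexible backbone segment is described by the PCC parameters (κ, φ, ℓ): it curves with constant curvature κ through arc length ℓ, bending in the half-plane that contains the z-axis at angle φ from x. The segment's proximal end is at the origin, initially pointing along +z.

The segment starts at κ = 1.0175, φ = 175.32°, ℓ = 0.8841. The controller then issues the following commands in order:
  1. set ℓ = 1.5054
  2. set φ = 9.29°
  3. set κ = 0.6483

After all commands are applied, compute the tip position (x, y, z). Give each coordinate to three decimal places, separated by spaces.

0.669 0.109 1.278

initial: κ=1.0175, φ=175.32°, ℓ=0.8841
cmd 1: set ℓ=1.5054 → (κ,φ,ℓ)=(1.0175,175.32°,1.5054) → tip=(-0.9413,0.0771,0.9821)
cmd 2: set φ=9.29° → (κ,φ,ℓ)=(1.0175,9.29°,1.5054) → tip=(0.9320,0.1525,0.9821)
cmd 3: set κ=0.6483 → (κ,φ,ℓ)=(0.6483,9.29°,1.5054) → tip=(0.6692,0.1095,1.2775)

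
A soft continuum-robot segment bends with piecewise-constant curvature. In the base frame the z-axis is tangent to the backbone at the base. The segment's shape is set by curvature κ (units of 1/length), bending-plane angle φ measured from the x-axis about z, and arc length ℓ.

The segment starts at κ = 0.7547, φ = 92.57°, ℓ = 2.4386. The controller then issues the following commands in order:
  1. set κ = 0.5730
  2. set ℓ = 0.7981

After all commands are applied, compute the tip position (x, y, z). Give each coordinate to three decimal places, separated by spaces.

-0.008 0.179 0.771

initial: κ=0.7547, φ=92.57°, ℓ=2.4386
cmd 1: set κ=0.5730 → (κ,φ,ℓ)=(0.5730,92.57°,2.4386) → tip=(-0.0647,1.4425,1.7190)
cmd 2: set ℓ=0.7981 → (κ,φ,ℓ)=(0.5730,92.57°,0.7981) → tip=(-0.0080,0.1792,0.7706)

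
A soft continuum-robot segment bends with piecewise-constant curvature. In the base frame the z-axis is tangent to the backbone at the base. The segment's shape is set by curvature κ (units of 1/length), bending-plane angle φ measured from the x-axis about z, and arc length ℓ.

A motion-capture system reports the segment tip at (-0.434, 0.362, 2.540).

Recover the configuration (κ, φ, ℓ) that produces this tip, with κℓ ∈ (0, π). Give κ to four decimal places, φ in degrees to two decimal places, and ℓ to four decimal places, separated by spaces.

0.1669 140.17 2.6230

ρ = √(x²+y²) = √(-0.434² + 0.362²) = 0.56515
φ = atan2(y, x) mod 360° = atan2(0.362, -0.434) = 140.1685°
|p|² = ρ² + z² = 0.56515² + 2.540² = 6.77100
κ = 2ρ / |p|² = 2×0.56515 / 6.77100 = 0.16693
θ = 2·atan2(ρ, z) = 2·atan2(0.56515, 2.540) = 0.43787 rad
ℓ = θ/κ = 0.43787/0.16693 = 2.62302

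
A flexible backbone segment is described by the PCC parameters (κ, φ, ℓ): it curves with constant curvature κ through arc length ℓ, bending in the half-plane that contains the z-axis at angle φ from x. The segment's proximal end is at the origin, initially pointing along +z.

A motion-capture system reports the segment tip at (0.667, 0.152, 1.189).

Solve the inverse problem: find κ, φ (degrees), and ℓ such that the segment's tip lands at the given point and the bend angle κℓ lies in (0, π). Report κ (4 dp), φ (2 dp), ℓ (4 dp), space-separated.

ρ = √(x²+y²) = √(0.667² + 0.152²) = 0.68410
φ = atan2(y, x) mod 360° = atan2(0.152, 0.667) = 12.8377°
|p|² = ρ² + z² = 0.68410² + 1.189² = 1.88171
κ = 2ρ / |p|² = 2×0.68410 / 1.88171 = 0.72710
θ = 2·atan2(ρ, z) = 2·atan2(0.68410, 1.189) = 1.04421 rad
ℓ = θ/κ = 1.04421/0.72710 = 1.43612

0.7271 12.84 1.4361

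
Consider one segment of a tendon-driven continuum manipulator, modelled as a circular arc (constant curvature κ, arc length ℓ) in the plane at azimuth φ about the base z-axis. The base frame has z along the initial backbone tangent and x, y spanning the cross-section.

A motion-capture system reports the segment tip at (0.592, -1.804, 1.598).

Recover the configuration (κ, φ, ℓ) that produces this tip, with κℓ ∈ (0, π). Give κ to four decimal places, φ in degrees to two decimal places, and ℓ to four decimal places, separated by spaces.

ρ = √(x²+y²) = √(0.592² + -1.804²) = 1.89865
φ = atan2(y, x) mod 360° = atan2(-1.804, 0.592) = 288.1677°
|p|² = ρ² + z² = 1.89865² + 1.598² = 6.15848
κ = 2ρ / |p|² = 2×1.89865 / 6.15848 = 0.61660
θ = 2·atan2(ρ, z) = 2·atan2(1.89865, 1.598) = 1.74234 rad
ℓ = θ/κ = 1.74234/0.61660 = 2.82573

0.6166 288.17 2.8257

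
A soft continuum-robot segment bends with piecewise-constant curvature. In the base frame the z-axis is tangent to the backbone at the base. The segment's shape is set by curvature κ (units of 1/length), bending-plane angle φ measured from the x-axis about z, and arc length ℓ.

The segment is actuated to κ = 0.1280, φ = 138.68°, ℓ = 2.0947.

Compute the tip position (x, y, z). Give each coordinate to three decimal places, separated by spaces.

-0.210 0.184 2.070

θ = κ·ℓ = 0.1280 × 2.0947 = 0.26812 rad
ρ = (1 − cos θ)/κ = (1 − 0.96427)/0.1280 = 0.27914
z = sin θ / κ = 0.26492/0.1280 = 2.06969
x = ρ cos φ = 0.27914 × cos(138.68°) = -0.20964
y = ρ sin φ = 0.27914 × sin(138.68°) = 0.18431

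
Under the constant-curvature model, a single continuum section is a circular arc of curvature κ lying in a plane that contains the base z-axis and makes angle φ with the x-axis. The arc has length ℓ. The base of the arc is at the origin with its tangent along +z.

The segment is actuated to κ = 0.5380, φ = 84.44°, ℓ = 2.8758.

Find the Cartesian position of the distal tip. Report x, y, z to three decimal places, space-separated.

0.176 1.806 1.858

θ = κ·ℓ = 0.5380 × 2.8758 = 1.54718 rad
ρ = (1 − cos θ)/κ = (1 − 0.02361)/0.5380 = 1.81484
z = sin θ / κ = 0.99972/0.5380 = 1.85822
x = ρ cos φ = 1.81484 × cos(84.44°) = 0.17584
y = ρ sin φ = 1.81484 × sin(84.44°) = 1.80631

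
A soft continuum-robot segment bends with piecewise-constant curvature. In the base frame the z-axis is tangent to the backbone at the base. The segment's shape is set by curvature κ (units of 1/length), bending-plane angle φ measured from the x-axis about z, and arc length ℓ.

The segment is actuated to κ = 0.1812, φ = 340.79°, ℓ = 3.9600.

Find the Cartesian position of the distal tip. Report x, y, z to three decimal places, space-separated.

1.285 -0.448 3.629

θ = κ·ℓ = 0.1812 × 3.9600 = 0.71755 rad
ρ = (1 − cos θ)/κ = (1 − 0.75342)/0.1812 = 1.36083
z = sin θ / κ = 0.65754/0.1812 = 3.62882
x = ρ cos φ = 1.36083 × cos(340.79°) = 1.28506
y = ρ sin φ = 1.36083 × sin(340.79°) = -0.44776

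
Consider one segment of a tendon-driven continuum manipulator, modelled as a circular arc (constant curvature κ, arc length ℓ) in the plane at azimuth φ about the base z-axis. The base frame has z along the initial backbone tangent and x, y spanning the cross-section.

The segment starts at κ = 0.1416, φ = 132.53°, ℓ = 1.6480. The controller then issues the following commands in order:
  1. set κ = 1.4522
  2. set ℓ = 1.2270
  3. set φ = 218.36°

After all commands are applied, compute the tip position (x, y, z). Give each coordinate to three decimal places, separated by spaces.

-0.653 -0.517 0.673

initial: κ=0.1416, φ=132.53°, ℓ=1.6480
cmd 1: set κ=1.4522 → (κ,φ,ℓ)=(1.4522,132.53°,1.6480) → tip=(-0.8066,0.8793,0.4686)
cmd 2: set ℓ=1.2270 → (κ,φ,ℓ)=(1.4522,132.53°,1.2270) → tip=(-0.5630,0.6138,0.6733)
cmd 3: set φ=218.36° → (κ,φ,ℓ)=(1.4522,218.36°,1.2270) → tip=(-0.6531,-0.5169,0.6733)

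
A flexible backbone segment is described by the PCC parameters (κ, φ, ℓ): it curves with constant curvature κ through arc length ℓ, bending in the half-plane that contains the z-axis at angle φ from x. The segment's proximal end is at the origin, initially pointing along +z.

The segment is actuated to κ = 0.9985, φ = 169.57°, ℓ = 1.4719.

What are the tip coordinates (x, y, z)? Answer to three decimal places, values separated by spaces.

θ = κ·ℓ = 0.9985 × 1.4719 = 1.46969 rad
ρ = (1 − cos θ)/κ = (1 − 0.10093)/0.9985 = 0.90042
z = sin θ / κ = 0.99489/0.9985 = 0.99639
x = ρ cos φ = 0.90042 × cos(169.57°) = -0.88554
y = ρ sin φ = 0.90042 × sin(169.57°) = 0.16301

-0.886 0.163 0.996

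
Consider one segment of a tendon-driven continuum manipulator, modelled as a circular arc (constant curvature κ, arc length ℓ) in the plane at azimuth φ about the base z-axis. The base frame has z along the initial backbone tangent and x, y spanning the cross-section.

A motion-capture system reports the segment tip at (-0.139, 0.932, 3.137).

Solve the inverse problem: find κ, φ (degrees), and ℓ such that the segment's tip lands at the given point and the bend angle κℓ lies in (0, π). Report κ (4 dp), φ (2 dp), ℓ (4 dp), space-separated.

ρ = √(x²+y²) = √(-0.139² + 0.932²) = 0.94231
φ = atan2(y, x) mod 360° = atan2(0.932, -0.139) = 98.4827°
|p|² = ρ² + z² = 0.94231² + 3.137² = 10.72871
κ = 2ρ / |p|² = 2×0.94231 / 10.72871 = 0.17566
θ = 2·atan2(ρ, z) = 2·atan2(0.94231, 3.137) = 0.58362 rad
ℓ = θ/κ = 0.58362/0.17566 = 3.32242

0.1757 98.48 3.3224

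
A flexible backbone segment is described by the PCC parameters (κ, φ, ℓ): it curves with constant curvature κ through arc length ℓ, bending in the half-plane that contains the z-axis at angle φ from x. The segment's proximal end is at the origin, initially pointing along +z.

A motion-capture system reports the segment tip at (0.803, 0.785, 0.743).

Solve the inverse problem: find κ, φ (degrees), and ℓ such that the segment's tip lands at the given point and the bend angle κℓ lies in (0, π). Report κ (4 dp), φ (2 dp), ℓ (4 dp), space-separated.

1.2387 44.35 1.5924

ρ = √(x²+y²) = √(0.803² + 0.785²) = 1.12296
φ = atan2(y, x) mod 360° = atan2(0.785, 0.803) = 44.3506°
|p|² = ρ² + z² = 1.12296² + 0.743² = 1.81308
κ = 2ρ / |p|² = 2×1.12296 / 1.81308 = 1.23873
θ = 2·atan2(ρ, z) = 2·atan2(1.12296, 0.743) = 1.97256 rad
ℓ = θ/κ = 1.97256/1.23873 = 1.59241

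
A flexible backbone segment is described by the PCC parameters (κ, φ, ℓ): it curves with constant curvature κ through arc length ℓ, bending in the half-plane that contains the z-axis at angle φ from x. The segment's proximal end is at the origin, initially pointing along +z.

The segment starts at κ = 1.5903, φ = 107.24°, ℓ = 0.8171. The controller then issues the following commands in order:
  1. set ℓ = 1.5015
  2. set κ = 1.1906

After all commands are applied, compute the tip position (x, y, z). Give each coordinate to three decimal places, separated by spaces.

initial: κ=1.5903, φ=107.24°, ℓ=0.8171
cmd 1: set ℓ=1.5015 → (κ,φ,ℓ)=(1.5903,107.24°,1.5015) → tip=(-0.3222,1.0384,0.4303)
cmd 2: set κ=1.1906 → (κ,φ,ℓ)=(1.1906,107.24°,1.5015) → tip=(-0.3025,0.9748,0.8202)

-0.302 0.975 0.820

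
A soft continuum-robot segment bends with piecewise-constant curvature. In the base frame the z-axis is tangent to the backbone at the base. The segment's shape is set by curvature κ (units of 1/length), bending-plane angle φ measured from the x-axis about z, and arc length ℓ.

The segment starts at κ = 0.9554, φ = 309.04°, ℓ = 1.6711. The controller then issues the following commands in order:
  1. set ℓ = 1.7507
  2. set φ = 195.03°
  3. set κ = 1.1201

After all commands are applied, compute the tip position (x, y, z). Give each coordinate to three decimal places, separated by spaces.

-1.190 -0.320 0.826

initial: κ=0.9554, φ=309.04°, ℓ=1.6711
cmd 1: set ℓ=1.7507 → (κ,φ,ℓ)=(0.9554,309.04°,1.7507) → tip=(0.7263,-0.8956,1.0413)
cmd 2: set φ=195.03° → (κ,φ,ℓ)=(0.9554,195.03°,1.7507) → tip=(-1.1136,-0.2990,1.0413)
cmd 3: set κ=1.1201 → (κ,φ,ℓ)=(1.1201,195.03°,1.7507) → tip=(-1.1902,-0.3196,0.8257)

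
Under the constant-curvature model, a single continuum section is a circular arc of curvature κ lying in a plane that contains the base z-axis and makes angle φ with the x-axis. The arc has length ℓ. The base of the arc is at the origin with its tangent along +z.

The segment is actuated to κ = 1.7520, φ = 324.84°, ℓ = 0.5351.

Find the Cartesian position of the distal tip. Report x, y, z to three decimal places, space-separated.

θ = κ·ℓ = 1.7520 × 0.5351 = 0.93750 rad
ρ = (1 − cos θ)/κ = (1 − 0.59181)/1.7520 = 0.23299
z = sin θ / κ = 0.80608/1.7520 = 0.46009
x = ρ cos φ = 0.23299 × cos(324.84°) = 0.19048
y = ρ sin φ = 0.23299 × sin(324.84°) = -0.13417

0.190 -0.134 0.460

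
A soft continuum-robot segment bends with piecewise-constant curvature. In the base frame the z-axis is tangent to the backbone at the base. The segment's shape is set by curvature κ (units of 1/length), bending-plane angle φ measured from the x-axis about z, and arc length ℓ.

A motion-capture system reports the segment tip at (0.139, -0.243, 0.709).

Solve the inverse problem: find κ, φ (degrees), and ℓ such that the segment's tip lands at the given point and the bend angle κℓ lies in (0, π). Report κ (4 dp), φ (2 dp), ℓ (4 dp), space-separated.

ρ = √(x²+y²) = √(0.139² + -0.243²) = 0.27995
φ = atan2(y, x) mod 360° = atan2(-0.243, 0.139) = 299.7703°
|p|² = ρ² + z² = 0.27995² + 0.709² = 0.58105
κ = 2ρ / |p|² = 2×0.27995 / 0.58105 = 0.96359
θ = 2·atan2(ρ, z) = 2·atan2(0.27995, 0.709) = 0.75211 rad
ℓ = θ/κ = 0.75211/0.96359 = 0.78053

0.9636 299.77 0.7805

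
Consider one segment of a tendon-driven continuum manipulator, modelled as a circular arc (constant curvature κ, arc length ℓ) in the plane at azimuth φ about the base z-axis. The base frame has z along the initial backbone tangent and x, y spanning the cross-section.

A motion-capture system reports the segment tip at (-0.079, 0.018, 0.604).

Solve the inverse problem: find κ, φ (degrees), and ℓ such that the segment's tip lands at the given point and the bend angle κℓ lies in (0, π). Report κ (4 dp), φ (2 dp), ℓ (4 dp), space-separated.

ρ = √(x²+y²) = √(-0.079² + 0.018²) = 0.08102
φ = atan2(y, x) mod 360° = atan2(0.018, -0.079) = 167.1644°
|p|² = ρ² + z² = 0.08102² + 0.604² = 0.37138
κ = 2ρ / |p|² = 2×0.08102 / 0.37138 = 0.43634
θ = 2·atan2(ρ, z) = 2·atan2(0.08102, 0.604) = 0.26670 rad
ℓ = θ/κ = 0.26670/0.43634 = 0.61122

0.4363 167.16 0.6112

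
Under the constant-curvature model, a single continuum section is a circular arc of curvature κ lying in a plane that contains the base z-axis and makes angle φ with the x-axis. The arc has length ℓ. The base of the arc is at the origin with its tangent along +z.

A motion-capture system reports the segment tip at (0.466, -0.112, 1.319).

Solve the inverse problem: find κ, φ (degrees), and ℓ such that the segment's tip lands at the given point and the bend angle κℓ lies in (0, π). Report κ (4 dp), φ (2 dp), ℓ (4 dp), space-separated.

0.4867 346.49 1.4322

ρ = √(x²+y²) = √(0.466² + -0.112²) = 0.47927
φ = atan2(y, x) mod 360° = atan2(-0.112, 0.466) = 346.4857°
|p|² = ρ² + z² = 0.47927² + 1.319² = 1.96946
κ = 2ρ / |p|² = 2×0.47927 / 1.96946 = 0.48670
θ = 2·atan2(ρ, z) = 2·atan2(0.47927, 1.319) = 0.69705 rad
ℓ = θ/κ = 0.69705/0.48670 = 1.43219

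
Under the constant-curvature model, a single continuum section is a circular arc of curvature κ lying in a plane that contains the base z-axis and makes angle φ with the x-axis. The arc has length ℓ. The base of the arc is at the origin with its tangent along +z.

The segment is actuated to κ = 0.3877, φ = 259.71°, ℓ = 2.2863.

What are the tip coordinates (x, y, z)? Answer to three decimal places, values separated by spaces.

-0.169 -0.933 1.998

θ = κ·ℓ = 0.3877 × 2.2863 = 0.88640 rad
ρ = (1 − cos θ)/κ = (1 − 0.63221)/0.3877 = 0.94865
z = sin θ / κ = 0.77480/0.3877 = 1.99845
x = ρ cos φ = 0.94865 × cos(259.71°) = -0.16946
y = ρ sin φ = 0.94865 × sin(259.71°) = -0.93340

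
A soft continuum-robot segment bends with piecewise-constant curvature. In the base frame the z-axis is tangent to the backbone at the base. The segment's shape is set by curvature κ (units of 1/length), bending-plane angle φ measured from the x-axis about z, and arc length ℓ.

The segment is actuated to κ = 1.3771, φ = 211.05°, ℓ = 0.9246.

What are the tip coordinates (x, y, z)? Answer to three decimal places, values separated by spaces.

θ = κ·ℓ = 1.3771 × 0.9246 = 1.27327 rad
ρ = (1 − cos θ)/κ = (1 − 0.29316)/1.3771 = 0.51328
z = sin θ / κ = 0.95606/1.3771 = 0.69426
x = ρ cos φ = 0.51328 × cos(211.05°) = -0.43974
y = ρ sin φ = 0.51328 × sin(211.05°) = -0.26474

-0.440 -0.265 0.694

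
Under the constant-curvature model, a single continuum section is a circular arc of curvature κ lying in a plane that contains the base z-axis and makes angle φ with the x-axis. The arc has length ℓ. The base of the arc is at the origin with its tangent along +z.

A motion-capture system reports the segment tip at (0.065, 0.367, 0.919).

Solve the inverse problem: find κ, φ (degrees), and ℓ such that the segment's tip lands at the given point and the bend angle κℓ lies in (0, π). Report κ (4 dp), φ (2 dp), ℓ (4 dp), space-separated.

ρ = √(x²+y²) = √(0.065² + 0.367²) = 0.37271
φ = atan2(y, x) mod 360° = atan2(0.367, 0.065) = 79.9564°
|p|² = ρ² + z² = 0.37271² + 0.919² = 0.98348
κ = 2ρ / |p|² = 2×0.37271 / 0.98348 = 0.75795
θ = 2·atan2(ρ, z) = 2·atan2(0.37271, 0.919) = 0.77058 rad
ℓ = θ/κ = 0.77058/0.75795 = 1.01667

0.7579 79.96 1.0167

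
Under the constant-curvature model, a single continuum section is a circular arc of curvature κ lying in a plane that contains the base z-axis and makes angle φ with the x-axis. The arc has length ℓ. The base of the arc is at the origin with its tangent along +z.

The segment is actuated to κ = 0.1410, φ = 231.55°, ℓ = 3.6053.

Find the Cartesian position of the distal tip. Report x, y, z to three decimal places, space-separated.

θ = κ·ℓ = 0.1410 × 3.6053 = 0.50835 rad
ρ = (1 − cos θ)/κ = (1 − 0.87355)/0.1410 = 0.89681
z = sin θ / κ = 0.48673/0.1410 = 3.45202
x = ρ cos φ = 0.89681 × cos(231.55°) = -0.55766
y = ρ sin φ = 0.89681 × sin(231.55°) = -0.70234

-0.558 -0.702 3.452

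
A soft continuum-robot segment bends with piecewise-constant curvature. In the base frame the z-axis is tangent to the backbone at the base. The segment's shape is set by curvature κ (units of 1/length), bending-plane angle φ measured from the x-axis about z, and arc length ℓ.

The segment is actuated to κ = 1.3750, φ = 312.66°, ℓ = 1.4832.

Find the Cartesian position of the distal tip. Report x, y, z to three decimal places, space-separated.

θ = κ·ℓ = 1.3750 × 1.4832 = 2.03940 rad
ρ = (1 − cos θ)/κ = (1 − -0.45164)/1.3750 = 1.05574
z = sin θ / κ = 0.89220/1.3750 = 0.64887
x = ρ cos φ = 1.05574 × cos(312.66°) = 0.71542
y = ρ sin φ = 1.05574 × sin(312.66°) = -0.77638

0.715 -0.776 0.649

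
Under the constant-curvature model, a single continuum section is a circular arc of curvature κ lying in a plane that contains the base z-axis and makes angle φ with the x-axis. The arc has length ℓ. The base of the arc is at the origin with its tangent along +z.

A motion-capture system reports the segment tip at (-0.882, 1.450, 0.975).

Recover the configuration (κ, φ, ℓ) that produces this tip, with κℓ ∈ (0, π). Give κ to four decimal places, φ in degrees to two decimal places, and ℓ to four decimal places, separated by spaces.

ρ = √(x²+y²) = √(-0.882² + 1.450²) = 1.69718
φ = atan2(y, x) mod 360° = atan2(1.450, -0.882) = 121.3111°
|p|² = ρ² + z² = 1.69718² + 0.975² = 3.83105
κ = 2ρ / |p|² = 2×1.69718 / 3.83105 = 0.88601
θ = 2·atan2(ρ, z) = 2·atan2(1.69718, 0.975) = 2.09870 rad
ℓ = θ/κ = 2.09870/0.88601 = 2.36870

0.8860 121.31 2.3687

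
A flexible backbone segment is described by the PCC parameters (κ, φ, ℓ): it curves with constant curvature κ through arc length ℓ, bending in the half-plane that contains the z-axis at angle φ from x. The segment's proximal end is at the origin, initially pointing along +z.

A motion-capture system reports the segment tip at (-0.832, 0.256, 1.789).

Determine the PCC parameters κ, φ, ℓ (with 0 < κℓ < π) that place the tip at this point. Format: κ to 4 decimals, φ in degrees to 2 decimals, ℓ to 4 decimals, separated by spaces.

ρ = √(x²+y²) = √(-0.832² + 0.256²) = 0.87049
φ = atan2(y, x) mod 360° = atan2(0.256, -0.832) = 162.8973°
|p|² = ρ² + z² = 0.87049² + 1.789² = 3.95828
κ = 2ρ / |p|² = 2×0.87049 / 3.95828 = 0.43983
θ = 2·atan2(ρ, z) = 2·atan2(0.87049, 1.789) = 0.90571 rad
ℓ = θ/κ = 0.90571/0.43983 = 2.05921

0.4398 162.90 2.0592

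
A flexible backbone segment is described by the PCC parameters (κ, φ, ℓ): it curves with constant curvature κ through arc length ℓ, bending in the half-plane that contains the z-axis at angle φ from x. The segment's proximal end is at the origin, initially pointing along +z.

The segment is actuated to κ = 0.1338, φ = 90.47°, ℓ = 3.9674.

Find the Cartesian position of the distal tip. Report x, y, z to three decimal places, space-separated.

-0.008 1.028 3.784

θ = κ·ℓ = 0.1338 × 3.9674 = 0.53084 rad
ρ = (1 − cos θ)/κ = (1 − 0.86238)/0.1338 = 1.02853
z = sin θ / κ = 0.50626/0.1338 = 3.78368
x = ρ cos φ = 1.02853 × cos(90.47°) = -0.00844
y = ρ sin φ = 1.02853 × sin(90.47°) = 1.02849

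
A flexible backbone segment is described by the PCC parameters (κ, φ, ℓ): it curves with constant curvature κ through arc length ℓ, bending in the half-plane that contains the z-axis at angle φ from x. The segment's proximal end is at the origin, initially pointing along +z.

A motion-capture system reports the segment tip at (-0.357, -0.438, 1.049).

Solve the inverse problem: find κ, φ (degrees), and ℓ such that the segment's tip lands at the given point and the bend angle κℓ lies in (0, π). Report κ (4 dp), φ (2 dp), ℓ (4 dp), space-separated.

0.7960 230.82 1.2414

ρ = √(x²+y²) = √(-0.357² + -0.438²) = 0.56506
φ = atan2(y, x) mod 360° = atan2(-0.438, -0.357) = 230.8176°
|p|² = ρ² + z² = 0.56506² + 1.049² = 1.41969
κ = 2ρ / |p|² = 2×0.56506 / 1.41969 = 0.79603
θ = 2·atan2(ρ, z) = 2·atan2(0.56506, 1.049) = 0.98820 rad
ℓ = θ/κ = 0.98820/0.79603 = 1.24141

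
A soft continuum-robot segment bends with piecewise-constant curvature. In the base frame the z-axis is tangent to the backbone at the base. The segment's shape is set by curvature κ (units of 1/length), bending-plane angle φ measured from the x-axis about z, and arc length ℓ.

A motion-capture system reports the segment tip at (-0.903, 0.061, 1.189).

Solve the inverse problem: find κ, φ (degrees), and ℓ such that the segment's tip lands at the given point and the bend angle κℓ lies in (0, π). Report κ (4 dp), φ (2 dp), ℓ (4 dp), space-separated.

ρ = √(x²+y²) = √(-0.903² + 0.061²) = 0.90506
φ = atan2(y, x) mod 360° = atan2(0.061, -0.903) = 176.1354°
|p|² = ρ² + z² = 0.90506² + 1.189² = 2.23285
κ = 2ρ / |p|² = 2×0.90506 / 2.23285 = 0.81067
θ = 2·atan2(ρ, z) = 2·atan2(0.90506, 1.189) = 1.30125 rad
ℓ = θ/κ = 1.30125/0.81067 = 1.60515

0.8107 176.14 1.6051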